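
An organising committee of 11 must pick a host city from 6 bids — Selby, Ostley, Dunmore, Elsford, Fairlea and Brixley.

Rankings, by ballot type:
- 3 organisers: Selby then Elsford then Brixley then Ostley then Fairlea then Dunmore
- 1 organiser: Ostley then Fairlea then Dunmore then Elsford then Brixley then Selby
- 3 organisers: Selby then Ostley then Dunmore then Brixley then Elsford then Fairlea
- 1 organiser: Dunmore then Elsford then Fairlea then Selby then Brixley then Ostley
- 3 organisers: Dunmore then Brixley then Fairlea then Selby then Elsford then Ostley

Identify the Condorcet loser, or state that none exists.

Fairlea

Head-to-head results (11 organisers):
Selby vs Ostley: Selby is ranked higher on 3+3+1+3 = 10 ballots, Ostley on 1. Selby wins 10–1.
Selby vs Dunmore: Selby, 6–5.
Selby vs Elsford: 9 to 2, Selby.
Selby vs Fairlea: 6 to 5, Selby.
Selby vs Brixley: Selby, 7–4.
Ostley vs Dunmore: 3+1+3 = 7 for Ostley, 4 for Dunmore — Ostley by 7–4.
Ostley vs Elsford: Ostley is ranked higher on 1+3 = 4 ballots, Elsford on 7. Elsford wins 7–4.
Ostley vs Fairlea: Ostley preferred on 3+1+3 = 7 ballots; Ostley wins 7–4.
Ostley vs Brixley: Brixley wins 7–4.
Dunmore vs Elsford: 8 to 3, Dunmore.
Dunmore vs Fairlea: 3+1+3 = 7 for Dunmore, 4 for Fairlea — Dunmore by 7–4.
Dunmore vs Brixley: 8 to 3, Dunmore.
Elsford vs Fairlea: 3+3+1 = 7 for Elsford, 4 for Fairlea — Elsford by 7–4.
Elsford vs Brixley: Brixley, 6–5.
Fairlea vs Brixley: Fairlea is ranked higher on 1+1 = 2 ballots, Brixley on 9. Brixley wins 9–2.
Only Fairlea has no wins; Fairlea is the Condorcet loser.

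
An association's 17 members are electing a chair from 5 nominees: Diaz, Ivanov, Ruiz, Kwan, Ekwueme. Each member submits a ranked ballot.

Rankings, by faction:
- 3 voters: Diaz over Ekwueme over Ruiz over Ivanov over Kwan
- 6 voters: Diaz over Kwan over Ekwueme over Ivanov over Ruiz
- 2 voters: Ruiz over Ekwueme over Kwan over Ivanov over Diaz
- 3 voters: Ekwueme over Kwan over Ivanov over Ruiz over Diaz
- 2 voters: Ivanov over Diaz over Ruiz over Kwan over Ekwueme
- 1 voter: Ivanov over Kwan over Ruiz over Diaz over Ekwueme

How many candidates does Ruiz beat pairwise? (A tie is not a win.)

0

Ruiz against each rival (17 voters):
Ruiz–Diaz: Diaz 11–6.
Ruiz vs Ivanov: Ruiz preferred on 3+2 = 5 ballots; Ivanov wins 12–5.
Ruiz vs Kwan: 3+2+2 = 7 for Ruiz, 10 for Kwan — Kwan by 10–7.
Ruiz vs Ekwueme: Ruiz preferred on 2+2+1 = 5 ballots; Ekwueme wins 12–5.
Ruiz beats no one; loses to Diaz, Ivanov, Kwan, Ekwueme — 0 pairwise wins.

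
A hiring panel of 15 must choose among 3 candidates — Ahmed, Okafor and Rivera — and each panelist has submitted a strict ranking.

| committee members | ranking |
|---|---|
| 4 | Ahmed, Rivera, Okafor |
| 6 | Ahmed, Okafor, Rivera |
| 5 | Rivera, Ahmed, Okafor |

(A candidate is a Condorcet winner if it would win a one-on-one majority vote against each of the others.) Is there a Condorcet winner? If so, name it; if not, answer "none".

Check each pair by majority over 15 ballots:
Ahmed vs Okafor: 4+6+5 = 15 for Ahmed, 0 for Okafor — Ahmed by 15–0.
Ahmed–Rivera: Ahmed 10–5.
Okafor vs Rivera: Rivera wins 9–6.
Ahmed wins every pairwise contest, so Ahmed is the Condorcet winner.

Ahmed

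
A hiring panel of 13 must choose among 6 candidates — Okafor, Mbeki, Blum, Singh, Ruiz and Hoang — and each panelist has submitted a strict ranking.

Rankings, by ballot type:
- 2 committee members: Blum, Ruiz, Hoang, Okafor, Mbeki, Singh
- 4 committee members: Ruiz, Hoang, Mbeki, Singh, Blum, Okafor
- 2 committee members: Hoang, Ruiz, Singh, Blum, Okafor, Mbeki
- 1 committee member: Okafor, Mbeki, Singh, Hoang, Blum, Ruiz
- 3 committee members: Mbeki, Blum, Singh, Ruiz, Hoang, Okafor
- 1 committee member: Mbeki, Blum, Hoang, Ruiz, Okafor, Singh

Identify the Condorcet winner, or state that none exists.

none

Head-to-head results (13 committee members):
Okafor vs Mbeki: Okafor is ranked higher on 2+2+1 = 5 ballots, Mbeki on 8. Mbeki wins 8–5.
Okafor vs Blum: 1 to 12, Blum.
Okafor vs Singh: 2+1+1 = 4 for Okafor, 9 for Singh — Singh by 9–4.
Okafor vs Ruiz: 1 to 12, Ruiz.
Okafor vs Hoang: 1 to 12, Hoang.
Mbeki vs Blum: 9 to 4, Mbeki.
Mbeki vs Singh: 2+4+1+3+1 = 11 for Mbeki, 2 for Singh — Mbeki by 11–2.
Mbeki vs Ruiz: 5 to 8, Ruiz.
Mbeki vs Hoang: Mbeki preferred on 1+3+1 = 5 ballots; Hoang wins 8–5.
Blum vs Singh: Blum preferred on 2+3+1 = 6 ballots; Singh wins 7–6.
Blum vs Ruiz: 7 to 6, Blum.
Blum vs Hoang: 6 to 7, Hoang.
Singh vs Ruiz: 1+3 = 4 for Singh, 9 for Ruiz — Ruiz by 9–4.
Singh vs Hoang: Singh preferred on 1+3 = 4 ballots; Hoang wins 9–4.
Ruiz vs Hoang: 2+4+3 = 9 for Ruiz, 4 for Hoang — Ruiz by 9–4.
Every candidate loses at least once (Okafor loses to Mbeki; Mbeki loses to Ruiz; Blum loses to Mbeki; Singh loses to Mbeki; Ruiz loses to Blum; Hoang loses to Ruiz). The majority relation contains the cycle Mbeki > Blum > Ruiz > Mbeki, so there is no Condorcet winner.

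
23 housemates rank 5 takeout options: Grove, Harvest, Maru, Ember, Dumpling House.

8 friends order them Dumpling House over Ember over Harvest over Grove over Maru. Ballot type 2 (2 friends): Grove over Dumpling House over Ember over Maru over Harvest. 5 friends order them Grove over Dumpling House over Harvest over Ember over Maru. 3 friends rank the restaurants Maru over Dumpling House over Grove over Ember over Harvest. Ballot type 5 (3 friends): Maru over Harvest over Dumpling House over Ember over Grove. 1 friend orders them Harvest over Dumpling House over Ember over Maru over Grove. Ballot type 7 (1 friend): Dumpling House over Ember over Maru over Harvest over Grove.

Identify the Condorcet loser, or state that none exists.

Maru

Pairwise majorities:
Grove vs Harvest: Harvest, 13–10.
Grove vs Maru: Grove, 15–8.
Grove vs Ember: Grove preferred on 2+5+3 = 10 ballots; Ember wins 13–10.
Grove–Dumpling House: Dumpling House 16–7.
Harvest vs Maru: Harvest preferred on 8+5+1 = 14 ballots; Harvest wins 14–9.
Harvest vs Ember: 5+3+1 = 9 for Harvest, 14 for Ember — Ember by 14–9.
Harvest vs Dumpling House: Dumpling House, 19–4.
Maru vs Ember: Ember, 17–6.
Maru vs Dumpling House: Dumpling House wins 17–6.
Ember vs Dumpling House: 0 to 23, Dumpling House.
Maru loses to every other restaurant — it is the Condorcet loser.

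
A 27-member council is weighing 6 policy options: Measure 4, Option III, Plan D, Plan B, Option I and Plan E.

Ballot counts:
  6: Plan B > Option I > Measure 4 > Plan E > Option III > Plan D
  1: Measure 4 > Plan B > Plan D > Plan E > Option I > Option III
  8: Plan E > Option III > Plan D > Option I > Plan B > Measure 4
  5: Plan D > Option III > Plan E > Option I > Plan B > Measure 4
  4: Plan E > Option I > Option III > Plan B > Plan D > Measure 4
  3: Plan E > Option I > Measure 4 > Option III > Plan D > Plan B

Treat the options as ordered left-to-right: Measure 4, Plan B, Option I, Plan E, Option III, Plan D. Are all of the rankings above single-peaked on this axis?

no

Axis positions: Measure 4=1, Plan B=2, Option I=3, Plan E=4, Option III=5, Plan D=6.
Cluster 1 (peak Plan B at position 2): ranking walks positions 2-3-1-4-5-6, expanding outward from the peak — single-peaked.
Cluster 2: ranking walks positions 1-2-6-4-3-5; Plan D is ranked above Option I even though Option I lies between Plan D and the peak Measure 4 on the axis — preferences dip and rise again. Not single-peaked.
Cluster 3 (peak Plan E at position 4): ranking walks positions 4-5-6-3-2-1, expanding outward from the peak — single-peaked.
Cluster 4 (peak Plan D at position 6): ranking walks positions 6-5-4-3-2-1, expanding outward from the peak — single-peaked.
Cluster 5 (peak Plan E at position 4): ranking walks positions 4-3-5-2-6-1, expanding outward from the peak — single-peaked.
Cluster 6: ranking walks positions 4-3-1-5-6-2; Measure 4 is ranked above Plan B even though Plan B lies between Measure 4 and the peak Plan E on the axis — preferences dip and rise again. Not single-peaked.
Cluster 2 violates single-peakedness, so the profile is not single-peaked on this axis.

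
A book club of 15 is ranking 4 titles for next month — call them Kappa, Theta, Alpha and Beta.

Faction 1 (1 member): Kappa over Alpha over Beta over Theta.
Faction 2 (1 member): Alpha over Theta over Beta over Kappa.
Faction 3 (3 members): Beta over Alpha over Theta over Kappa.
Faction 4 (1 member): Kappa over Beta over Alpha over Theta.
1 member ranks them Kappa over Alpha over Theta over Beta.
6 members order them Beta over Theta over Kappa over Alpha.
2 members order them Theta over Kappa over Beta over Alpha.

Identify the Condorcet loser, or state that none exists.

Alpha

Head-to-head results (15 members):
Kappa vs Theta: 1+1+1 = 3 for Kappa, 12 for Theta — Theta by 12–3.
Kappa vs Alpha: Kappa preferred on 1+1+1+6+2 = 11 ballots; Kappa wins 11–4.
Kappa vs Beta: Beta, 10–5.
Theta–Alpha: Theta 8–7.
Theta vs Beta: Beta wins 11–4.
Alpha vs Beta: Beta, 12–3.
Alpha is beaten in every head-to-head and is the Condorcet loser.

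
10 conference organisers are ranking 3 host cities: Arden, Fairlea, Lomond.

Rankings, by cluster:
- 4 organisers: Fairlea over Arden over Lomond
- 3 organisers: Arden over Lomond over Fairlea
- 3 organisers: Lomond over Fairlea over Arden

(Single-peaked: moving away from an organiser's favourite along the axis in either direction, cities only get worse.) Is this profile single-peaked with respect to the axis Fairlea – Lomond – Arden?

no

Axis positions: Fairlea=1, Lomond=2, Arden=3.
Cluster 1: ranking walks positions 1-3-2; Arden is ranked above Lomond even though Lomond lies between Arden and the peak Fairlea on the axis — preferences dip and rise again. Not single-peaked.
Cluster 2 (peak Arden at position 3): ranking walks positions 3-2-1, expanding outward from the peak — single-peaked.
Cluster 3 (peak Lomond at position 2): ranking walks positions 2-1-3, expanding outward from the peak — single-peaked.
Cluster 1 violates single-peakedness, so the profile is not single-peaked on this axis.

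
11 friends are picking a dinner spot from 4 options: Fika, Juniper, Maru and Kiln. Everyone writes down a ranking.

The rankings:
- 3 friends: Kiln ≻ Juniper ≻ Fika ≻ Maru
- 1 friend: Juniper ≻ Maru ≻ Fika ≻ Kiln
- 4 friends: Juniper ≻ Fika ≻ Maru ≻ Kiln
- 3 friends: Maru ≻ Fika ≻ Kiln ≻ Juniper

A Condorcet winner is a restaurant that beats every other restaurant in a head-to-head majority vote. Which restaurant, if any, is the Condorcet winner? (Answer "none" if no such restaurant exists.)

none

Head-to-head results (11 friends):
Fika vs Juniper: 3 for Fika, 8 for Juniper — Juniper by 8–3.
Fika vs Maru: Fika wins 7–4.
Fika vs Kiln: 8 to 3, Fika.
Juniper vs Maru: Juniper preferred on 3+1+4 = 8 ballots; Juniper wins 8–3.
Juniper vs Kiln: 1+4 = 5 for Juniper, 6 for Kiln — Kiln by 6–5.
Maru vs Kiln: Maru wins 8–3.
Each restaurant drops at least one matchup (Fika loses to Juniper; Juniper loses to Kiln; Maru loses to Fika; Kiln loses to Fika); the cycle Fika → Kiln → Juniper → Fika rules out a Condorcet winner.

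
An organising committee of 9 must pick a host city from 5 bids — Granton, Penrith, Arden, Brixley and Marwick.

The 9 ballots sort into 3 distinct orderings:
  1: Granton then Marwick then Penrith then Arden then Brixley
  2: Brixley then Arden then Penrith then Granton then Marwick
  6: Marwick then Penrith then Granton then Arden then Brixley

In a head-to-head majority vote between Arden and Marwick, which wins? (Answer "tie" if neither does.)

Marwick

Ballots ranking Arden above Marwick: 2.
Ballots ranking Marwick above Arden: 9 − 2 = 7.
Marwick wins the head-to-head 7–2.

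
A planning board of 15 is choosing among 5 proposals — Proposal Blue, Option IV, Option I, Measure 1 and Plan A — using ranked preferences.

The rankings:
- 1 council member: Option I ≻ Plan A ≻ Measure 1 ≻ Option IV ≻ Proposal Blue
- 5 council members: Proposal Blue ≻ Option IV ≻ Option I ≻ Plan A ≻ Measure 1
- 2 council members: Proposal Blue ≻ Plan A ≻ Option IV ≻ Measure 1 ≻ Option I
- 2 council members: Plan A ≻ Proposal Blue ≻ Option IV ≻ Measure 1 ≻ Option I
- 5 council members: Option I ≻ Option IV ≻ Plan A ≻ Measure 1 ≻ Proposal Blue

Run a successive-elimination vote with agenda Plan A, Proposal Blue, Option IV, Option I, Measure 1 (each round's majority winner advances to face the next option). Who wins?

Round 1: Plan A vs Proposal Blue — 8–7, Plan A advances.
Round 2: Plan A vs Option IV — 5–10, Option IV advances.
Round 3: Option IV vs Option I — 9–6, Option IV advances.
Round 4: Option IV vs Measure 1 — 14–1, Option IV advances.
The agenda winner is Option IV.

Option IV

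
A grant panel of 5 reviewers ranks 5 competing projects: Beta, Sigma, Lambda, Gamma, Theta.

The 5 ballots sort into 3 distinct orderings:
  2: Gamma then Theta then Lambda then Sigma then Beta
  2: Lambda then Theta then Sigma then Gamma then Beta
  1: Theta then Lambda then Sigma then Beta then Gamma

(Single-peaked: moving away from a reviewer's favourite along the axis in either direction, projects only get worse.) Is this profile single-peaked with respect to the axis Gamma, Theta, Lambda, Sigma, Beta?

yes

Axis positions: Gamma=1, Theta=2, Lambda=3, Sigma=4, Beta=5.
Ballot type 1 (peak Gamma at position 1): ranking walks positions 1-2-3-4-5, expanding outward from the peak — single-peaked.
Ballot type 2 (peak Lambda at position 3): ranking walks positions 3-2-4-1-5, expanding outward from the peak — single-peaked.
Ballot type 3 (peak Theta at position 2): ranking walks positions 2-3-4-5-1, expanding outward from the peak — single-peaked.
Every ranking is single-peaked on this axis.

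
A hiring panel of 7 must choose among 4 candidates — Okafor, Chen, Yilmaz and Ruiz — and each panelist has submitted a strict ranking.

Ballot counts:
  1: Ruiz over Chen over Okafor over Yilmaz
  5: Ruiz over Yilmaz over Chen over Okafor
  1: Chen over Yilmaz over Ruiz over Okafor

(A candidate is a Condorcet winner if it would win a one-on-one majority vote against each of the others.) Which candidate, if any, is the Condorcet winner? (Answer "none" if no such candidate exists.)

Ruiz

Check each pair by majority over 7 ballots:
Okafor vs Chen: Chen wins 7–0.
Okafor–Yilmaz: Yilmaz 6–1.
Okafor vs Ruiz: Ruiz, 7–0.
Chen vs Yilmaz: Yilmaz, 5–2.
Chen vs Ruiz: Ruiz, 6–1.
Yilmaz–Ruiz: Ruiz 6–1.
Ruiz wins every pairwise contest, so Ruiz is the Condorcet winner.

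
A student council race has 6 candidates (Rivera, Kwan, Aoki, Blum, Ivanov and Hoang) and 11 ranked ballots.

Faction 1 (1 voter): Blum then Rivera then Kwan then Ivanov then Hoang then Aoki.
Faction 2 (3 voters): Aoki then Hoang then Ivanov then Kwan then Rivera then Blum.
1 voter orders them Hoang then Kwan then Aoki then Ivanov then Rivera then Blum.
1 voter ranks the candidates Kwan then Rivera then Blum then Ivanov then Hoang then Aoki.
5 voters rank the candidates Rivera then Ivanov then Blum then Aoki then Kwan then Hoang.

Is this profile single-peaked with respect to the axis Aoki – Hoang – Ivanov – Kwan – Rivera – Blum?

no

Axis positions: Aoki=1, Hoang=2, Ivanov=3, Kwan=4, Rivera=5, Blum=6.
Faction 1 (peak Blum at position 6): ranking walks positions 6-5-4-3-2-1, expanding outward from the peak — single-peaked.
Faction 2 (peak Aoki at position 1): ranking walks positions 1-2-3-4-5-6, expanding outward from the peak — single-peaked.
Faction 3: ranking walks positions 2-4-1-3-5-6; Kwan is ranked above Ivanov even though Ivanov lies between Kwan and the peak Hoang on the axis — preferences dip and rise again. Not single-peaked.
Faction 4 (peak Kwan at position 4): ranking walks positions 4-5-6-3-2-1, expanding outward from the peak — single-peaked.
Faction 5: ranking walks positions 5-3-6-1-4-2; Ivanov is ranked above Kwan even though Kwan lies between Ivanov and the peak Rivera on the axis — preferences dip and rise again. Not single-peaked.
Faction 3 violates single-peakedness, so the profile is not single-peaked on this axis.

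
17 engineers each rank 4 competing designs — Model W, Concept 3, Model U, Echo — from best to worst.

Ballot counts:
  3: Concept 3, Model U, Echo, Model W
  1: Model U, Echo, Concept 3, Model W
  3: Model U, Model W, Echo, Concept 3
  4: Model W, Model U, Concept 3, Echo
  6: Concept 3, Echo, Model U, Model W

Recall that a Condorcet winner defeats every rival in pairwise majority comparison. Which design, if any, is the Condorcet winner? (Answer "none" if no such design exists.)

Concept 3

Check each pair by majority over 17 ballots:
Model W vs Concept 3: Concept 3 wins 10–7.
Model W vs Model U: 4 to 13, Model U.
Model W vs Echo: Echo, 10–7.
Concept 3 vs Model U: 3+6 = 9 for Concept 3, 8 for Model U — Concept 3 by 9–8.
Concept 3 vs Echo: 13 to 4, Concept 3.
Model U vs Echo: 3+1+3+4 = 11 for Model U, 6 for Echo — Model U by 11–6.
Only Concept 3 has no losses; Concept 3 is the Condorcet winner.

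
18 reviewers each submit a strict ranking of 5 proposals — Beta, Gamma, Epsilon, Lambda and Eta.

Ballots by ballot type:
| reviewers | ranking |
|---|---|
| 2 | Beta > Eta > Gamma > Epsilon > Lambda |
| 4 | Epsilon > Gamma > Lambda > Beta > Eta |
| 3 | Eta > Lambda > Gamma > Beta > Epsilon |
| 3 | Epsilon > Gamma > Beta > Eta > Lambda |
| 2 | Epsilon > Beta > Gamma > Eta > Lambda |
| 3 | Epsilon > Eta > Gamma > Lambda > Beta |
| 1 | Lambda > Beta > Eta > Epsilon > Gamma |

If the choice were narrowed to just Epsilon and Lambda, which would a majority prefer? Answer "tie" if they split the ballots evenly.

Ballots ranking Epsilon above Lambda: 2 + 4 + 3 + 2 + 3 = 14.
Ballots ranking Lambda above Epsilon: 18 − 14 = 4.
Epsilon wins the head-to-head 14–4.

Epsilon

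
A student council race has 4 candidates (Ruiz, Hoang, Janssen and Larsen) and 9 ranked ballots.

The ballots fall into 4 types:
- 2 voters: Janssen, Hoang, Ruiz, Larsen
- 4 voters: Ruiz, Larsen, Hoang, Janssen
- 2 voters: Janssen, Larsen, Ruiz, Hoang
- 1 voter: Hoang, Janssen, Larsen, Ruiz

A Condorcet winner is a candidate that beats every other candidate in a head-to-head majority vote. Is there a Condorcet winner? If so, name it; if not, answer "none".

none

Check each pair by majority over 9 ballots:
Ruiz vs Hoang: Ruiz preferred on 4+2 = 6 ballots; Ruiz wins 6–3.
Ruiz vs Janssen: Ruiz is ranked higher on 4 ballots, Janssen on 5. Janssen wins 5–4.
Ruiz vs Larsen: Ruiz is ranked higher on 2+4 = 6 ballots, Larsen on 3. Ruiz wins 6–3.
Hoang vs Janssen: Hoang is ranked higher on 4+1 = 5 ballots, Janssen on 4. Hoang wins 5–4.
Hoang vs Larsen: 3 to 6, Larsen.
Janssen vs Larsen: 5 to 4, Janssen.
Each candidate drops at least one matchup (Ruiz loses to Janssen; Hoang loses to Ruiz; Janssen loses to Hoang; Larsen loses to Ruiz); the cycle Ruiz > Hoang > Janssen > Ruiz rules out a Condorcet winner.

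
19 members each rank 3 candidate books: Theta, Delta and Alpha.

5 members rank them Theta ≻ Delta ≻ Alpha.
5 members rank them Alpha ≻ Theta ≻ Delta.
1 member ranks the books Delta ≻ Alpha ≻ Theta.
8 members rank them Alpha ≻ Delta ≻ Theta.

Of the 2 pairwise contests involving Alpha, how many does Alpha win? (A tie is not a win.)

2

Alpha against each rival (19 members):
Alpha–Theta: Alpha 14–5.
Alpha–Delta: Alpha 13–6.
Alpha beats Theta, Delta — 2 pairwise wins.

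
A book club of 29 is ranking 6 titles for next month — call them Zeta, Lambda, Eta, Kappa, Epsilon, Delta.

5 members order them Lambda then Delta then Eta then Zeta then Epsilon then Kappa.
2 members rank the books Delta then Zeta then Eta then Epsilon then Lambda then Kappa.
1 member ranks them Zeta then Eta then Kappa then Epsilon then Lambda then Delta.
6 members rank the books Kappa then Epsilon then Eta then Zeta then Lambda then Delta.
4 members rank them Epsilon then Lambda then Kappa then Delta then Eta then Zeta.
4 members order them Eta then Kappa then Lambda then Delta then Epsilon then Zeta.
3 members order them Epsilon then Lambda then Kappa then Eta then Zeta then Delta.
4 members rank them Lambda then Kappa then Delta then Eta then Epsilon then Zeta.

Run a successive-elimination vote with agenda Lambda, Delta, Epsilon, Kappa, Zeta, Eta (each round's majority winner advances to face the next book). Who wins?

Kappa

Round 1: Lambda vs Delta — 27–2, Lambda advances.
Round 2: Lambda vs Epsilon — 13–16, Epsilon advances.
Round 3: Epsilon vs Kappa — 14–15, Kappa advances.
Round 4: Kappa vs Zeta — 21–8, Kappa advances.
Round 5: Kappa vs Eta — 17–12, Kappa advances.
Kappa survives the agenda.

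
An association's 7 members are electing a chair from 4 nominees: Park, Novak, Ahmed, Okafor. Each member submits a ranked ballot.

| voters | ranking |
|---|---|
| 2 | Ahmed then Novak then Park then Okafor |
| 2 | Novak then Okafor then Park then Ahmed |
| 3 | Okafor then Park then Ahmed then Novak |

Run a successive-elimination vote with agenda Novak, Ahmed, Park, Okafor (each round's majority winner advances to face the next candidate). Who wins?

Okafor

Round 1: Novak vs Ahmed — 2–5, Ahmed advances.
Round 2: Ahmed vs Park — 2–5, Park advances.
Round 3: Park vs Okafor — 2–5, Okafor advances.
Okafor survives the agenda.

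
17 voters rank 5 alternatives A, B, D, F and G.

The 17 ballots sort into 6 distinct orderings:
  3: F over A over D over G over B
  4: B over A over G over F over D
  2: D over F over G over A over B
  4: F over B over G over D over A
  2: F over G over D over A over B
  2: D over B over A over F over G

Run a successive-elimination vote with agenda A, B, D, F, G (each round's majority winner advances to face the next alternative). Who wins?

F

Round 1: A vs B — 7–10, B advances.
Round 2: B vs D — 8–9, D advances.
Round 3: D vs F — 4–13, F advances.
Round 4: F vs G — 13–4, F advances.
F survives the agenda.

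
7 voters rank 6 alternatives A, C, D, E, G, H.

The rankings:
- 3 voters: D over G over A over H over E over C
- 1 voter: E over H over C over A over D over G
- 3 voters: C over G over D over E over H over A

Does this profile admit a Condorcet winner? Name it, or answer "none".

none

Head-to-head results (7 voters):
A–C: C 4–3.
A vs D: A is ranked higher on 1 ballot, D on 6. D wins 6–1.
A–E: E 4–3.
A vs G: A preferred on 1 ballot; G wins 6–1.
A vs H: A is ranked higher on 3 ballots, H on 4. H wins 4–3.
C vs D: C is ranked higher on 1+3 = 4 ballots, D on 3. C wins 4–3.
C vs E: E, 4–3.
C vs G: C, 4–3.
C vs H: 3 for C, 4 for H — H by 4–3.
D vs E: D wins 6–1.
D vs G: D, 4–3.
D vs H: D is ranked higher on 3+3 = 6 ballots, H on 1. D wins 6–1.
E vs G: 1 to 6, G.
E vs H: E preferred on 1+3 = 4 ballots; E wins 4–3.
G vs H: G is ranked higher on 3+3 = 6 ballots, H on 1. G wins 6–1.
Each alternative drops at least one matchup (A loses to C; C loses to E; D loses to C; E loses to D; G loses to C; H loses to D); the cycle C > D > E > C rules out a Condorcet winner.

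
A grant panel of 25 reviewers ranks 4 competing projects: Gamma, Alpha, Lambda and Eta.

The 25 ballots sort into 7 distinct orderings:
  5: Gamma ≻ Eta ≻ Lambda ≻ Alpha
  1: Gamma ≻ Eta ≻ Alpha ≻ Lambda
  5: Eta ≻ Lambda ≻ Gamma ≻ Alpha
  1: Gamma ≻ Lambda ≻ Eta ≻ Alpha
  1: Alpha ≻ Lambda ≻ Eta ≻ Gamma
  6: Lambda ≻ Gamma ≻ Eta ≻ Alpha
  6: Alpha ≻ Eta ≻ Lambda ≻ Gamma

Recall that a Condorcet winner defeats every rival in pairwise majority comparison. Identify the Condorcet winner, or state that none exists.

Head-to-head results (25 reviewers):
Gamma vs Alpha: 5+1+5+1+6 = 18 for Gamma, 7 for Alpha — Gamma by 18–7.
Gamma vs Lambda: 7 to 18, Lambda.
Gamma vs Eta: Gamma preferred on 5+1+1+6 = 13 ballots; Gamma wins 13–12.
Alpha vs Lambda: 1+1+6 = 8 for Alpha, 17 for Lambda — Lambda by 17–8.
Alpha vs Eta: Alpha is ranked higher on 1+6 = 7 ballots, Eta on 18. Eta wins 18–7.
Lambda vs Eta: Lambda is ranked higher on 1+1+6 = 8 ballots, Eta on 17. Eta wins 17–8.
Each project drops at least one matchup (Gamma loses to Lambda; Alpha loses to Gamma; Lambda loses to Eta; Eta loses to Gamma); the cycle Gamma → Eta → Lambda → Gamma rules out a Condorcet winner.

none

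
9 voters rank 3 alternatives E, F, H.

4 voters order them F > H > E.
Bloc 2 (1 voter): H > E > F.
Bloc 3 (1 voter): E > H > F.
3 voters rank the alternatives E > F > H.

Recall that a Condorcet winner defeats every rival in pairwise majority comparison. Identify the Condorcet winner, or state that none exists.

none

Pairwise majorities:
E vs F: E is ranked higher on 1+1+3 = 5 ballots, F on 4. E wins 5–4.
E vs H: 4 to 5, H.
F vs H: F is ranked higher on 4+3 = 7 ballots, H on 2. F wins 7–2.
Each alternative drops at least one matchup (E loses to H; F loses to E; H loses to F); the cycle E > F > H > E rules out a Condorcet winner.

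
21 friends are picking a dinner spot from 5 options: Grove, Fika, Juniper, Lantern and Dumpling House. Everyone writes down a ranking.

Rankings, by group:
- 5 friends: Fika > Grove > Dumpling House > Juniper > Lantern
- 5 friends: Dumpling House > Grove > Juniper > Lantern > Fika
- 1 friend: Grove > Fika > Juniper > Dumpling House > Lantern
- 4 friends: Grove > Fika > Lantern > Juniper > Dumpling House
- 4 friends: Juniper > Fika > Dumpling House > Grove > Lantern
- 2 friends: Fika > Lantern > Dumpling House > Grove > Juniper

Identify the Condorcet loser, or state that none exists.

Pairwise majorities:
Grove vs Fika: 10 to 11, Fika.
Grove vs Juniper: 5+5+1+4+2 = 17 for Grove, 4 for Juniper — Grove by 17–4.
Grove–Lantern: Grove 19–2.
Grove vs Dumpling House: 5+1+4 = 10 for Grove, 11 for Dumpling House — Dumpling House by 11–10.
Fika vs Juniper: Fika wins 12–9.
Fika vs Lantern: Fika preferred on 5+1+4+4+2 = 16 ballots; Fika wins 16–5.
Fika vs Dumpling House: 16 to 5, Fika.
Juniper vs Lantern: Juniper preferred on 5+5+1+4 = 15 ballots; Juniper wins 15–6.
Juniper vs Dumpling House: Juniper is ranked higher on 1+4+4 = 9 ballots, Dumpling House on 12. Dumpling House wins 12–9.
Lantern–Dumpling House: Dumpling House 15–6.
Lantern is beaten in every head-to-head and is the Condorcet loser.

Lantern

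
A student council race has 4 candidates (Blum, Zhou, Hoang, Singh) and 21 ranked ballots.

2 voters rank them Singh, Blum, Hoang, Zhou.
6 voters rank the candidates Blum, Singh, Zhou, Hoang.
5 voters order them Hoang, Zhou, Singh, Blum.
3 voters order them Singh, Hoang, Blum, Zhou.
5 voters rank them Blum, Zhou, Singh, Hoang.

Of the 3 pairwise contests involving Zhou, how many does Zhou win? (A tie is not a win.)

Zhou against each rival (21 voters):
Zhou vs Blum: Blum, 16–5.
Zhou vs Hoang: 11 to 10, Zhou.
Zhou–Singh: Singh 11–10.
Zhou beats Hoang; loses to Blum, Singh — 1 pairwise win.

1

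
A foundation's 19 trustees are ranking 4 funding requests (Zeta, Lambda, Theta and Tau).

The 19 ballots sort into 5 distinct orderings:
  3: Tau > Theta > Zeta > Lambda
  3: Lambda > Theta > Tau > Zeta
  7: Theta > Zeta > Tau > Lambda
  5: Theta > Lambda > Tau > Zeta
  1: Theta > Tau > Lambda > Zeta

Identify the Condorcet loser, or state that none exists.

Pairwise majorities:
Zeta vs Lambda: 10 to 9, Zeta.
Zeta vs Theta: 0 to 19, Theta.
Zeta–Tau: Tau 12–7.
Lambda vs Theta: 3 to 16, Theta.
Lambda–Tau: Tau 11–8.
Theta vs Tau: 16 to 3, Theta.
Lambda is beaten in every head-to-head and is the Condorcet loser.

Lambda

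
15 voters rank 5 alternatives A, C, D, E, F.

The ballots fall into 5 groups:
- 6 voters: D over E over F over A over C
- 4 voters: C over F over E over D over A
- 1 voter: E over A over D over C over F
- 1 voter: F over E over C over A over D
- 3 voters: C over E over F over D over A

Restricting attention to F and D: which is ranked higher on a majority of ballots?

Ballots ranking F above D: 4 + 1 + 3 = 8.
Ballots ranking D above F: 15 − 8 = 7.
F wins the head-to-head 8–7.

F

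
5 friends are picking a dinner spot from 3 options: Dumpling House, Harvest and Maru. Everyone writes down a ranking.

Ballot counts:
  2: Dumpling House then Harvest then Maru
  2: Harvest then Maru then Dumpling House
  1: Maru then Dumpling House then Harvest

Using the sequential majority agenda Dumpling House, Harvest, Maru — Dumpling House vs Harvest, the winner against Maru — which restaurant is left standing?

Maru

Round 1: Dumpling House vs Harvest — 3–2, Dumpling House advances.
Round 2: Dumpling House vs Maru — 2–3, Maru advances.
Maru survives the agenda.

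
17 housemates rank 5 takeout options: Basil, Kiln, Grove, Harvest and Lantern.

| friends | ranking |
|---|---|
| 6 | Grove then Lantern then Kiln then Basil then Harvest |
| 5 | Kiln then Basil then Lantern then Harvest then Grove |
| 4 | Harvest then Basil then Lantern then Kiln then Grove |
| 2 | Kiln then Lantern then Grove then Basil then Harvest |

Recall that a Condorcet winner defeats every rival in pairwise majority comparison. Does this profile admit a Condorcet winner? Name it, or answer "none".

none

Check each pair by majority over 17 ballots:
Basil vs Kiln: Basil is ranked higher on 4 ballots, Kiln on 13. Kiln wins 13–4.
Basil vs Grove: Basil preferred on 5+4 = 9 ballots; Basil wins 9–8.
Basil vs Harvest: 6+5+2 = 13 for Basil, 4 for Harvest — Basil by 13–4.
Basil vs Lantern: 9 to 8, Basil.
Kiln vs Grove: 11 to 6, Kiln.
Kiln vs Harvest: Kiln preferred on 6+5+2 = 13 ballots; Kiln wins 13–4.
Kiln vs Lantern: 5+2 = 7 for Kiln, 10 for Lantern — Lantern by 10–7.
Grove vs Harvest: 6+2 = 8 for Grove, 9 for Harvest — Harvest by 9–8.
Grove vs Lantern: Grove preferred on 6 ballots; Lantern wins 11–6.
Harvest vs Lantern: 4 to 13, Lantern.
Each restaurant drops at least one matchup (Basil loses to Kiln; Kiln loses to Lantern; Grove loses to Basil; Harvest loses to Basil; Lantern loses to Basil); the cycle Basil beats Lantern beats Kiln beats Basil rules out a Condorcet winner.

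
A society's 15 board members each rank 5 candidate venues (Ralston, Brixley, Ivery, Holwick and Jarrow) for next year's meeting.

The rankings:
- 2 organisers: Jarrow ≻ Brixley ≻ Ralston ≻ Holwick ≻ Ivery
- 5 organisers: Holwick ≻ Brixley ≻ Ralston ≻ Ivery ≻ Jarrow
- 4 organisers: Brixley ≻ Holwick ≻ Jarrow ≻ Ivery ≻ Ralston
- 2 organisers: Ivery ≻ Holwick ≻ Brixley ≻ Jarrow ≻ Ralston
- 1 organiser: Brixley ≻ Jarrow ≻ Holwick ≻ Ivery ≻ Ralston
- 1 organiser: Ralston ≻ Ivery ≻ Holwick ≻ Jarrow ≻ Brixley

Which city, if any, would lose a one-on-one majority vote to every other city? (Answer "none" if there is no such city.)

Pairwise majorities:
Ralston vs Brixley: Ralston preferred on 1 ballot; Brixley wins 14–1.
Ralston vs Ivery: Ralston is ranked higher on 2+5+1 = 8 ballots, Ivery on 7. Ralston wins 8–7.
Ralston–Holwick: Holwick 12–3.
Ralston vs Jarrow: Ralston is ranked higher on 5+1 = 6 ballots, Jarrow on 9. Jarrow wins 9–6.
Brixley vs Ivery: 2+5+4+1 = 12 for Brixley, 3 for Ivery — Brixley by 12–3.
Brixley vs Holwick: 2+4+1 = 7 for Brixley, 8 for Holwick — Holwick by 8–7.
Brixley vs Jarrow: Brixley preferred on 5+4+2+1 = 12 ballots; Brixley wins 12–3.
Ivery vs Holwick: Ivery is ranked higher on 2+1 = 3 ballots, Holwick on 12. Holwick wins 12–3.
Ivery vs Jarrow: Ivery wins 8–7.
Holwick vs Jarrow: Holwick, 12–3.
Each city has at least one pairwise win (Ralston beats Ivery; Brixley beats Ralston; Ivery beats Jarrow; Holwick beats Ralston; Jarrow beats Ralston) — no Condorcet loser.

none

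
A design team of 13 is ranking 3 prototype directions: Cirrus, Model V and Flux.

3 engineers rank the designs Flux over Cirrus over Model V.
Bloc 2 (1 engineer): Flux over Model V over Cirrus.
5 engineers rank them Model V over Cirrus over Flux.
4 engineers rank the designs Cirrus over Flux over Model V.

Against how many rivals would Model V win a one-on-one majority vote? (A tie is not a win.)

Model V against each rival (13 engineers):
Model V vs Cirrus: 1+5 = 6 for Model V, 7 for Cirrus — Cirrus by 7–6.
Model V vs Flux: Model V is ranked higher on 5 ballots, Flux on 8. Flux wins 8–5.
Model V beats no one; loses to Cirrus, Flux — 0 pairwise wins.

0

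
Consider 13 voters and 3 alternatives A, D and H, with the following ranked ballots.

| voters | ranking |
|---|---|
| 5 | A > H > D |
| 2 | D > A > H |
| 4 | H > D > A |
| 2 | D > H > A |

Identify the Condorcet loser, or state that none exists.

none

Head-to-head results (13 voters):
A–D: D 8–5.
A vs H: A is ranked higher on 5+2 = 7 ballots, H on 6. A wins 7–6.
D vs H: H wins 9–4.
No alternative is winless: A beats H; D beats A; H beats D. There is no Condorcet loser.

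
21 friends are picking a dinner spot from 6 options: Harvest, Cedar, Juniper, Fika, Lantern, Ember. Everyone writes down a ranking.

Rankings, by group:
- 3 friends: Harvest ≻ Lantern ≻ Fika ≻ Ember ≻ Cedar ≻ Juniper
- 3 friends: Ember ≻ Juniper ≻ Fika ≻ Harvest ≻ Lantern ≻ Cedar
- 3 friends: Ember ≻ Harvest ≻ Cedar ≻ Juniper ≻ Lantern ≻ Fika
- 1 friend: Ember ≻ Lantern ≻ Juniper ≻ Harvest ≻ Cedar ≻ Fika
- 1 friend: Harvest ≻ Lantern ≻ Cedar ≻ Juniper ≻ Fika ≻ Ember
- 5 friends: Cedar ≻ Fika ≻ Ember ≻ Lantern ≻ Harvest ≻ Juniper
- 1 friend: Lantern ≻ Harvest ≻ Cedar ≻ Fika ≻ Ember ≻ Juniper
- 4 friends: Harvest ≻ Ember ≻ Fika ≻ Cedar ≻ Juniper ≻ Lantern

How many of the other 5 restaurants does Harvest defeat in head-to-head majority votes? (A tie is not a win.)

4

Harvest against each rival (21 friends):
Harvest–Cedar: Harvest 16–5.
Harvest vs Juniper: Harvest preferred on 3+3+1+5+1+4 = 17 ballots; Harvest wins 17–4.
Harvest vs Fika: 3+3+1+1+1+4 = 13 for Harvest, 8 for Fika — Harvest by 13–8.
Harvest vs Lantern: Harvest wins 14–7.
Harvest–Ember: Ember 12–9.
Harvest beats Cedar, Juniper, Fika, Lantern; loses to Ember — 4 pairwise wins.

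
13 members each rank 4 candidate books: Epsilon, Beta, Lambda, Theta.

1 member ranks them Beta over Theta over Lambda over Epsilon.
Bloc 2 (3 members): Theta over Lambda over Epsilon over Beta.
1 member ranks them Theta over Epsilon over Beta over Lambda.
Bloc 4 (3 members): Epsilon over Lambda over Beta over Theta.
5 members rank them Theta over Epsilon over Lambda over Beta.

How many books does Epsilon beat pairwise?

2

Epsilon against each rival (13 members):
Epsilon vs Beta: Epsilon is ranked higher on 3+1+3+5 = 12 ballots, Beta on 1. Epsilon wins 12–1.
Epsilon vs Lambda: Epsilon is ranked higher on 1+3+5 = 9 ballots, Lambda on 4. Epsilon wins 9–4.
Epsilon vs Theta: 3 to 10, Theta.
Epsilon beats Beta, Lambda; loses to Theta — 2 pairwise wins.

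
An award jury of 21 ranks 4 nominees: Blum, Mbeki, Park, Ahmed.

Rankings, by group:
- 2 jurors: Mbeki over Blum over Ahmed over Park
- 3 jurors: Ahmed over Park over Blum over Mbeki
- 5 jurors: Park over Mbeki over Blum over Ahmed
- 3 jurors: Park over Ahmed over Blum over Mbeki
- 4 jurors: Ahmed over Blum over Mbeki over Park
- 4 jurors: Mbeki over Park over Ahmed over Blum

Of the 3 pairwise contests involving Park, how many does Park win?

Park against each rival (21 jurors):
Park–Blum: Park 15–6.
Park–Mbeki: Park 11–10.
Park vs Ahmed: 5+3+4 = 12 for Park, 9 for Ahmed — Park by 12–9.
Park beats Blum, Mbeki, Ahmed — 3 pairwise wins.

3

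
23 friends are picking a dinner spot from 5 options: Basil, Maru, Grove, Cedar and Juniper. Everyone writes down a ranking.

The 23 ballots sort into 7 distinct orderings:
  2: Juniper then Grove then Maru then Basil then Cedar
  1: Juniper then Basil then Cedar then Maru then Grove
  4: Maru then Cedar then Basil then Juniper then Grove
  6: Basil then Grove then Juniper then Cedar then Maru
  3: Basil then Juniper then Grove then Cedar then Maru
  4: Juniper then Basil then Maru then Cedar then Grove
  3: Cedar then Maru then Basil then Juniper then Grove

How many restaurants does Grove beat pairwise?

Grove against each rival (23 friends):
Grove vs Basil: Basil, 21–2.
Grove–Maru: Maru 12–11.
Grove vs Cedar: Cedar, 12–11.
Grove vs Juniper: 6 to 17, Juniper.
Grove beats no one; loses to Basil, Maru, Cedar, Juniper — 0 pairwise wins.

0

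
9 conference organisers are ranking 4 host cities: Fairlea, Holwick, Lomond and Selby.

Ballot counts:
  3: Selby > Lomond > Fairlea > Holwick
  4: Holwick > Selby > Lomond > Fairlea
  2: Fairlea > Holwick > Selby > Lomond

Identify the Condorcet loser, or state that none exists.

none

Pairwise majorities:
Fairlea vs Holwick: Fairlea preferred on 3+2 = 5 ballots; Fairlea wins 5–4.
Fairlea vs Lomond: 2 to 7, Lomond.
Fairlea vs Selby: Fairlea preferred on 2 ballots; Selby wins 7–2.
Holwick vs Lomond: 6 to 3, Holwick.
Holwick vs Selby: 4+2 = 6 for Holwick, 3 for Selby — Holwick by 6–3.
Lomond vs Selby: Selby, 9–0.
Every city wins at least one matchup (Fairlea beats Holwick; Holwick beats Lomond; Lomond beats Fairlea; Selby beats Fairlea), so there is no Condorcet loser.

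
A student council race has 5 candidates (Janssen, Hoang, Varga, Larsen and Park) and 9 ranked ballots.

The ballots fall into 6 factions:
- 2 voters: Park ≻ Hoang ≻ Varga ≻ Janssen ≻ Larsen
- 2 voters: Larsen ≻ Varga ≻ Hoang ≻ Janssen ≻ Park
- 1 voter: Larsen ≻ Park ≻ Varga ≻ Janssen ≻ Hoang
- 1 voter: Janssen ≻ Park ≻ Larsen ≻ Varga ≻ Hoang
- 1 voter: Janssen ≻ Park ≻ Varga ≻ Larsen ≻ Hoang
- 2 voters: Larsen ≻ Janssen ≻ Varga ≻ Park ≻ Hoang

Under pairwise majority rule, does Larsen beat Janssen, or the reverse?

Larsen

Ballots ranking Larsen above Janssen: 2 + 1 + 2 = 5.
Ballots ranking Janssen above Larsen: 9 − 5 = 4.
Larsen wins the head-to-head 5–4.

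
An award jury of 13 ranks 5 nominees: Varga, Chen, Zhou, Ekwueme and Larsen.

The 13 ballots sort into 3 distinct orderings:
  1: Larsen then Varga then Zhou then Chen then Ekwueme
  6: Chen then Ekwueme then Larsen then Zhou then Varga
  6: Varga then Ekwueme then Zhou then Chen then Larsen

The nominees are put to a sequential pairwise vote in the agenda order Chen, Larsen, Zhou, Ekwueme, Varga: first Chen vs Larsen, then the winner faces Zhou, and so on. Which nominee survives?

Round 1: Chen vs Larsen — 12–1, Chen advances.
Round 2: Chen vs Zhou — 6–7, Zhou advances.
Round 3: Zhou vs Ekwueme — 1–12, Ekwueme advances.
Round 4: Ekwueme vs Varga — 6–7, Varga advances.
Varga survives the agenda.

Varga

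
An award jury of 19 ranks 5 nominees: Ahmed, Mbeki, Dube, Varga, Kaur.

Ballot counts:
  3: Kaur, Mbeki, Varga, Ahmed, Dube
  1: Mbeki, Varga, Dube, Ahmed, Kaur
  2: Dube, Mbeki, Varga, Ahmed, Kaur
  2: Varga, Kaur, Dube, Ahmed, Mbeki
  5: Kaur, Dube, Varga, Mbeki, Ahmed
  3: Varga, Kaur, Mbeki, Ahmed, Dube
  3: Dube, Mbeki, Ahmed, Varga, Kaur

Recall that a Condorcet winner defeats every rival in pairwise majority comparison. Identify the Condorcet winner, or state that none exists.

Pairwise majorities:
Ahmed vs Mbeki: 2 for Ahmed, 17 for Mbeki — Mbeki by 17–2.
Ahmed vs Dube: Ahmed is ranked higher on 3+3 = 6 ballots, Dube on 13. Dube wins 13–6.
Ahmed vs Varga: 3 to 16, Varga.
Ahmed vs Kaur: 1+2+3 = 6 for Ahmed, 13 for Kaur — Kaur by 13–6.
Mbeki vs Dube: Mbeki is ranked higher on 3+1+3 = 7 ballots, Dube on 12. Dube wins 12–7.
Mbeki vs Varga: Mbeki preferred on 3+1+2+3 = 9 ballots; Varga wins 10–9.
Mbeki vs Kaur: 1+2+3 = 6 for Mbeki, 13 for Kaur — Kaur by 13–6.
Dube vs Varga: Dube is ranked higher on 2+5+3 = 10 ballots, Varga on 9. Dube wins 10–9.
Dube vs Kaur: 6 to 13, Kaur.
Varga vs Kaur: Varga is ranked higher on 1+2+2+3+3 = 11 ballots, Kaur on 8. Varga wins 11–8.
Every nominee loses at least once (Ahmed loses to Mbeki; Mbeki loses to Dube; Dube loses to Kaur; Varga loses to Dube; Kaur loses to Varga). The majority relation contains the cycle Dube > Varga > Kaur > Dube, so there is no Condorcet winner.

none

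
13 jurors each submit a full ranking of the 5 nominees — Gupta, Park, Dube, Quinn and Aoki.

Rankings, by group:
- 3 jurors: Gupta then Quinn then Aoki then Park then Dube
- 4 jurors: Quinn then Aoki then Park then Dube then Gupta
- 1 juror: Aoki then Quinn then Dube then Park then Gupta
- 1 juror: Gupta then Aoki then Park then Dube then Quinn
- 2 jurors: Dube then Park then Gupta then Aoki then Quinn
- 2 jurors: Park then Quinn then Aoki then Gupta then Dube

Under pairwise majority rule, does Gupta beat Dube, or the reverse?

Ballots ranking Gupta above Dube: 3 + 1 + 2 = 6.
Ballots ranking Dube above Gupta: 13 − 6 = 7.
Dube wins the head-to-head 7–6.

Dube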